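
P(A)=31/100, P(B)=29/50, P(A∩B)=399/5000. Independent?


P(A)×P(B) = 899/5000
P(A∩B) = 399/5000
Not equal → NOT independent

No, not independent


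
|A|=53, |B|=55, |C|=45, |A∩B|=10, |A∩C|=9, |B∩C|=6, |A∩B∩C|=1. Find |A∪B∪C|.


|A∪B∪C| = 53+55+45-10-9-6+1 = 129

|A∪B∪C| = 129


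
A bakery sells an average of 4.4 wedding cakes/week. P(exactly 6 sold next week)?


Poisson(λ=4.4): P(X=6) = e^(-λ)×λ^k/k!
= e^(-4.4) × 4.4^6 / 6!
≈ 0.0122773399 × 7256.313856 / 720 ≈ 0.123734

P(X=6) ≈ 0.123734 ≈ 12.37%


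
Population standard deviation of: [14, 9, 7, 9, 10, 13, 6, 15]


Mean = 83/8
  (14-83/8)²=841/64
  (9-83/8)²=121/64
  (7-83/8)²=729/64
  (9-83/8)²=121/64
  (10-83/8)²=9/64
  (13-83/8)²=441/64
  (6-83/8)²=1225/64
  (15-83/8)²=1369/64
Σ(x-μ)² = 607/8
σ² = (607/8)/8 = 607/64

σ = √(607/64) ≈ 3.0797


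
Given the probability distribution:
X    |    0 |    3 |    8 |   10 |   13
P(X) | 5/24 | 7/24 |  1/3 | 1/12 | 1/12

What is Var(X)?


E[X] = 131/24
E[X²] = 371/8
Var(X) = E[X²] - (E[X])² = 371/8 - 17161/576 = 9551/576

Var(X) = 9551/576 ≈ 16.5816


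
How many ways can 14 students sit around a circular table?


Circular arrangements of 14 distinct objects: fix one position to break rotational symmetry.
(n-1)! = 13! = 6227020800

6227020800


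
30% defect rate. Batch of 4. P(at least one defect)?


P(all good) = (7/10)^4 = 2401/10000
P(≥1 defect) = 7599/10000

P = 7599/10000 ≈ 75.99%


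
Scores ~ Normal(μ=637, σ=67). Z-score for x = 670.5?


z = (x - μ)/σ = (670.5 - 637)/67 = 0.5

z = 0.5


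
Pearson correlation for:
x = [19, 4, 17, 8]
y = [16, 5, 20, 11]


n=4, Σx=48, Σy=52, Σxy=752, Σx²=730, Σy²=802
r = (4×752 - 48×52)/√((4×730 - 48²)(4×802 - 52²))
= 512/√(616×504) = 512/√310464 ≈ 512/557.1930 ≈ 0.9189

r ≈ 0.9189


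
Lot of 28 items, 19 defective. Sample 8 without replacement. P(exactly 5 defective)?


Hypergeometric: C(19,5)×C(9,3)/C(28,8)
= 11628×84/3108105 = 5168/16445

P(X=5) = 5168/16445 ≈ 31.43%


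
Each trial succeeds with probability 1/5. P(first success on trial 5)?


Geometric: P(X=5) = (1-p)^(k-1)×p = (4/5)^4×1/5 = 256/3125

P(X=5) = 256/3125 ≈ 8.19%


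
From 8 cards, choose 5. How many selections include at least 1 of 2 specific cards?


Complement: C(8,5) - C(6,5) = 56 - 6 = 50

50


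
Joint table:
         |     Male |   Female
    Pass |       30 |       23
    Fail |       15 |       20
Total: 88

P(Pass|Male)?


P(Pass|Male) = 30/(30+15) = 30/45 = 2/3

P = 2/3 ≈ 66.67%


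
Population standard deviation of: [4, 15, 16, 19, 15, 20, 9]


Mean = 98/7 = 14
  (4-14)²=100
  (15-14)²=1
  (16-14)²=4
  (19-14)²=25
  (15-14)²=1
  (20-14)²=36
  (9-14)²=25
Σ(x-μ)² = 192
σ² = 192/7

σ = √(192/7) ≈ 5.2372


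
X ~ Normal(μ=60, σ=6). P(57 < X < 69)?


z₁=(57-60)/6=-0.5, z₂=(69-60)/6=1.5
P = Φ(1.5) - Φ(-0.5) = 0.933193 - 0.308538 = 0.624655 ≈ 0.6247

P(57 < X < 69) ≈ 0.6247


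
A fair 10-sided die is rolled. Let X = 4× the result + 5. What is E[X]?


E[die] = (1+10)/2 = 11/2
E[X] = 4×11/2 + 5 = 27

E[X] = 27


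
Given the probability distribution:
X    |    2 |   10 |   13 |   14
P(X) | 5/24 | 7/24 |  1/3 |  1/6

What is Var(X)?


E[X] = 10
E[X²] = 119
Var(X) = E[X²] - (E[X])² = 119 - 100 = 19

Var(X) = 19 ≈ 19.0000


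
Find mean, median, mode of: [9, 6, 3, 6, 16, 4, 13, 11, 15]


Sorted: [3, 4, 6, 6, 9, 11, 13, 15, 16]
Mean = 83/9
Median = 9
Freq: {9: 1, 6: 2, 3: 1, 16: 1, 4: 1, 13: 1, 11: 1, 15: 1}
Mode: [6]

Mean=83/9, Median=9, Mode=6


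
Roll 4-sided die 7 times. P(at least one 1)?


P(no 1)^7 = (3/4)^7 = 2187/16384
P(≥1) = 1 - 2187/16384 = 14197/16384

P = 14197/16384 ≈ 86.65%


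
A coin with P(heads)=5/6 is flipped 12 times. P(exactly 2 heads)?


Binomial: P(X=2) = C(12,2)×p^2×(1-p)^10
= 66 × 25/36 × 1/60466176 = 275/362797056

P(X=2) = 275/362797056 ≈ 0.00%


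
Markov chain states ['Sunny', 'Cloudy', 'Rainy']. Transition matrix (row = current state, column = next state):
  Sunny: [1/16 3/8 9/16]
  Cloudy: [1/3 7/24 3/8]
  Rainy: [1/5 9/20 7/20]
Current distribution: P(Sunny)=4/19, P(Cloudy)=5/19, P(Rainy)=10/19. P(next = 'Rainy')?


P(next=Rainy) = Σᵢ P(now=i)×P(i→Rainy)
= 4/19×9/16 + 5/19×3/8 + 10/19×7/20
= 9/76 + 15/152 + 7/38 = 61/152

P = 61/152 ≈ 0.4013


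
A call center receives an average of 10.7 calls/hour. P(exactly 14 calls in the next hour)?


Poisson(λ=10.7): P(X=14) = e^(-λ)×λ^k/k!
= e^(-10.7) × 10.7^14 / 14!
≈ 2.254493791e-05 × 2.5785341502e+14 / 87178291200 ≈ 0.066683

P(X=14) ≈ 0.066683 ≈ 6.67%


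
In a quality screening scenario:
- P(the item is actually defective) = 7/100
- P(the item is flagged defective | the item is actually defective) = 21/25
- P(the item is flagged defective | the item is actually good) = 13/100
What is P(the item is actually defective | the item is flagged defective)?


Using Bayes' theorem:
P(A|B) = P(B|A)·P(A) / P(B)

P(the item is flagged defective) = 21/25 × 7/100 + 13/100 × 93/100
= 147/2500 + 1209/10000 = 1797/10000

P(the item is actually defective|the item is flagged defective) = (147/2500) / (1797/10000) = 196/599

P(the item is actually defective|the item is flagged defective) = 196/599 ≈ 32.72%


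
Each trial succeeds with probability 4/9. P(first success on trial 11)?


Geometric: P(X=11) = (1-p)^(k-1)×p = (5/9)^10×4/9 = 39062500/31381059609

P(X=11) = 39062500/31381059609 ≈ 0.12%


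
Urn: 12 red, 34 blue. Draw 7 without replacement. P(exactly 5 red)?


Hypergeometric: C(12,5)×C(34,2)/C(46,7)
= 792×561/53524680 = 1683/202745

P(X=5) = 1683/202745 ≈ 0.83%


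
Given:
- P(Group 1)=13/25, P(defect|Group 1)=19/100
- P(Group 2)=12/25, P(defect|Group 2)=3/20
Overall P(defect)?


P(B) = Σ P(B|Aᵢ)×P(Aᵢ)
  19/100×13/25 = 247/2500
  3/20×12/25 = 9/125
Sum = 427/2500

P(defect) = 427/2500 ≈ 17.08%


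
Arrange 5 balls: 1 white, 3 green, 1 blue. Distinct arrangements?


5!/(1!×3!×1!) = 20

20


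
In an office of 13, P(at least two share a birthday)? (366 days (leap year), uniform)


P(all different) = Π(366-i)/366 for i=0..12
= 0.806071
P(match) = 1 - 0.806071 = 0.193929

P ≈ 0.1939 ≈ 19.39%


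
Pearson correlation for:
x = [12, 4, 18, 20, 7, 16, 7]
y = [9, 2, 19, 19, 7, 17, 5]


n=7, Σx=84, Σy=78, Σxy=1194, Σx²=1238, Σy²=1170
r = (7×1194 - 84×78)/√((7×1238 - 84²)(7×1170 - 78²))
= 1806/√(1610×2106) = 1806/√3390660 ≈ 1806/1841.3745 ≈ 0.9808

r ≈ 0.9808


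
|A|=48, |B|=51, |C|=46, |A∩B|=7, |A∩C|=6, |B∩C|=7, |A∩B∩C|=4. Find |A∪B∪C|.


|A∪B∪C| = 48+51+46-7-6-7+4 = 129

|A∪B∪C| = 129


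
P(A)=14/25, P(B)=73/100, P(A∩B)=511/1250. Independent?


P(A)×P(B) = 511/1250
P(A∩B) = 511/1250
Equal ✓ → Independent

Yes, independent


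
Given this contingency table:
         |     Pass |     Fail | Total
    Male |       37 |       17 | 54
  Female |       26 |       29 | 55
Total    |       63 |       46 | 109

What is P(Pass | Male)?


P(Pass | Male) = 37/(37+17) = 37/54

P(Pass|Male) = 37/54 ≈ 68.52%


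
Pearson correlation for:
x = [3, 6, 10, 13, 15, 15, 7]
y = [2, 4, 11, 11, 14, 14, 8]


n=7, Σx=69, Σy=64, Σxy=759, Σx²=813, Σy²=718
r = (7×759 - 69×64)/√((7×813 - 69²)(7×718 - 64²))
= 897/√(930×930) = 897/√864900 ≈ 897/930.0000 ≈ 0.9645

r ≈ 0.9645


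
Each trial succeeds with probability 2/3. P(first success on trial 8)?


Geometric: P(X=8) = (1-p)^(k-1)×p = (1/3)^7×2/3 = 2/6561

P(X=8) = 2/6561 ≈ 0.03%


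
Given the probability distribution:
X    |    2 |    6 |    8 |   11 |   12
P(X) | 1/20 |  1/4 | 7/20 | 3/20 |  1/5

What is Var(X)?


E[X] = 169/20
E[X²] = 1571/20
Var(X) = E[X²] - (E[X])² = 1571/20 - 28561/400 = 2859/400

Var(X) = 2859/400 ≈ 7.1475


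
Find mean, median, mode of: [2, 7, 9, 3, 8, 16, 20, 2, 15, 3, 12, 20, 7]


Sorted: [2, 2, 3, 3, 7, 7, 8, 9, 12, 15, 16, 20, 20]
Mean = 124/13
Median = 8
Freq: {2: 2, 7: 2, 9: 1, 3: 2, 8: 1, 16: 1, 20: 2, 15: 1, 12: 1}
Mode: [2, 3, 7, 20]

Mean=124/13, Median=8, Mode=[2, 3, 7, 20]


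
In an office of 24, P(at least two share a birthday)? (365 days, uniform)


P(all different) = Π(365-i)/365 for i=0..23
= 0.461656
P(match) = 1 - 0.461656 = 0.538344

P ≈ 0.5383 ≈ 53.83%


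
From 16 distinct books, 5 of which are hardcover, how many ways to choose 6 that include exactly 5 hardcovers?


Choose 5 of the 5 hardcovers and 1 of the other 11 books:
C(5,5)×C(11,1) = 1×11 = 11

11


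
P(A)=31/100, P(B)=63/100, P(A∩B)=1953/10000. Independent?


P(A)×P(B) = 1953/10000
P(A∩B) = 1953/10000
Equal ✓ → Independent

Yes, independent


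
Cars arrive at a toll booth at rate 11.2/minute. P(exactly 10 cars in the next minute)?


Poisson(λ=11.2): P(X=10) = e^(-λ)×λ^k/k!
= e^(-11.2) × 11.2^10 / 10!
≈ 1.367419607e-05 × 31058482083.4 / 3628800 ≈ 0.117036

P(X=10) ≈ 0.117036 ≈ 11.70%


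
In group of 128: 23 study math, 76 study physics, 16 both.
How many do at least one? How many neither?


|A∪B| = 23+76-16 = 83
Neither = 128-83 = 45

At least one: 83; Neither: 45


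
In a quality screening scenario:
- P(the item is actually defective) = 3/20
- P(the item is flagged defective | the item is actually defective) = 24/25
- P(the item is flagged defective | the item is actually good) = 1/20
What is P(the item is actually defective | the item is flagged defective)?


Using Bayes' theorem:
P(A|B) = P(B|A)·P(A) / P(B)

P(the item is flagged defective) = 24/25 × 3/20 + 1/20 × 17/20
= 18/125 + 17/400 = 373/2000

P(the item is actually defective|the item is flagged defective) = (18/125) / (373/2000) = 288/373

P(the item is actually defective|the item is flagged defective) = 288/373 ≈ 77.21%


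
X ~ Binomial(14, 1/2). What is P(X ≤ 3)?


P(X ≤ 3) = Σ P(X=i) for i=0..3
P(X=0) = 1/16384
P(X=1) = 7/8192
P(X=2) = 91/16384
P(X=3) = 91/4096
Sum = 235/8192

P(X ≤ 3) = 235/8192 ≈ 2.87%


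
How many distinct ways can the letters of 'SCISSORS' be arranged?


Letters: 8, freq: {'S': 4, 'C': 1, 'I': 1, 'O': 1, 'R': 1}
8!/(4!×1!×1!×1!×1!) = 40320/24 = 1680

1680


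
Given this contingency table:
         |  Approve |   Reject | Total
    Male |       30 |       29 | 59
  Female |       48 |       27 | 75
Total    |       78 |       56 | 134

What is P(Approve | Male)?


P(Approve | Male) = 30/(30+29) = 30/59

P(Approve|Male) = 30/59 ≈ 50.85%


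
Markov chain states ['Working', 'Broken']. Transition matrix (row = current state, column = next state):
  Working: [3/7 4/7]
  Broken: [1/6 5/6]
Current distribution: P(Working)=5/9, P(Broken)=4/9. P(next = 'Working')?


P(next=Working) = Σᵢ P(now=i)×P(i→Working)
= 5/9×3/7 + 4/9×1/6
= 5/21 + 2/27 = 59/189

P = 59/189 ≈ 0.3122


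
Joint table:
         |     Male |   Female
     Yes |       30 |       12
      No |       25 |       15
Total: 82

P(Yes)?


P(Yes) = (30+12)/82 = 42/82 = 21/41

P(Yes) = 21/41 ≈ 51.22%


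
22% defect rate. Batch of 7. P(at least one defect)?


P(all good) = (39/50)^7 = 137231006679/781250000000
P(≥1 defect) = 644018993321/781250000000

P = 644018993321/781250000000 ≈ 82.43%


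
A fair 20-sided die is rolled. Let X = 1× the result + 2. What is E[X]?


E[die] = (1+20)/2 = 21/2
E[X] = 1×21/2 + 2 = 25/2

E[X] = 25/2


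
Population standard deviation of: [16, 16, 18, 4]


Mean = 54/4 = 27/2
  (16-27/2)²=25/4
  (16-27/2)²=25/4
  (18-27/2)²=81/4
  (4-27/2)²=361/4
Σ(x-μ)² = 123
σ² = 123/4

σ = √(123/4) ≈ 5.5453


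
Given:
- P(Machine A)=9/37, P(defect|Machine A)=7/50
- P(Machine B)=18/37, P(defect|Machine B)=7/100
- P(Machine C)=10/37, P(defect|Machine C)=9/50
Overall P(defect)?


P(B) = Σ P(B|Aᵢ)×P(Aᵢ)
  7/50×9/37 = 63/1850
  7/100×18/37 = 63/1850
  9/50×10/37 = 9/185
Sum = 108/925

P(defect) = 108/925 ≈ 11.68%


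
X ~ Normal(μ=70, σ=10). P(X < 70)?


z = (70-70)/10 = 0.0
P(Z < 0.0) = 0.5000

P(X < 70) ≈ 0.5000


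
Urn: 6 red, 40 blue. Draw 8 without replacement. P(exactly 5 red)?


Hypergeometric: C(6,5)×C(40,3)/C(46,8)
= 6×9880/260932815 = 304/1338117

P(X=5) = 304/1338117 ≈ 0.02%


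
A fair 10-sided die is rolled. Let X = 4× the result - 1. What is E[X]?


E[die] = (1+10)/2 = 11/2
E[X] = 4×11/2 - 1 = 21

E[X] = 21


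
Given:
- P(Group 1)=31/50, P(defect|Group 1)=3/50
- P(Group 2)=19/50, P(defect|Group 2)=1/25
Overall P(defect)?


P(B) = Σ P(B|Aᵢ)×P(Aᵢ)
  3/50×31/50 = 93/2500
  1/25×19/50 = 19/1250
Sum = 131/2500

P(defect) = 131/2500 ≈ 5.24%


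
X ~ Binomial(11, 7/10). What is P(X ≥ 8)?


P(X ≥ 8) = Σ P(X=i) for i=8..11
P(X=8) = 5136437691/20000000000
P(X=9) = 3995007093/20000000000
P(X=10) = 9321683217/100000000000
P(X=11) = 1977326743/100000000000
Sum = 1423905847/2500000000

P(X ≥ 8) = 1423905847/2500000000 ≈ 56.96%


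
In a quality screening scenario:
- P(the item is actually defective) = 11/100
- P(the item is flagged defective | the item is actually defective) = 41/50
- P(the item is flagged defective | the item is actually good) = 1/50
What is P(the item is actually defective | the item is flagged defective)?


Using Bayes' theorem:
P(A|B) = P(B|A)·P(A) / P(B)

P(the item is flagged defective) = 41/50 × 11/100 + 1/50 × 89/100
= 451/5000 + 89/5000 = 27/250

P(the item is actually defective|the item is flagged defective) = (451/5000) / (27/250) = 451/540

P(the item is actually defective|the item is flagged defective) = 451/540 ≈ 83.52%


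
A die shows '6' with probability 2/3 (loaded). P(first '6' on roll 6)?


Geometric: P(X=6) = (1-p)^(k-1)×p = (1/3)^5×2/3 = 2/729

P(X=6) = 2/729 ≈ 0.27%


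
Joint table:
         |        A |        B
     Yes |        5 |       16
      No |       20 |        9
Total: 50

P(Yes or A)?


P(Yes∨A) = P(Yes) + P(A) - P(Yes∧A)
= (21 + 25 - 5)/50 = 41/50

P = 41/50 ≈ 82.00%


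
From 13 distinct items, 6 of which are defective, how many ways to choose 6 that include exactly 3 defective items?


Choose 3 of the 6 defective items and 3 of the other 7 items:
C(6,3)×C(7,3) = 20×35 = 700

700


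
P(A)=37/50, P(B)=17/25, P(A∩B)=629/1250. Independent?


P(A)×P(B) = 629/1250
P(A∩B) = 629/1250
Equal ✓ → Independent

Yes, independent


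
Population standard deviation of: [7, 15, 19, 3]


Mean = 44/4 = 11
  (7-11)²=16
  (15-11)²=16
  (19-11)²=64
  (3-11)²=64
Σ(x-μ)² = 160
σ² = 160/4 = 40

σ = √(40) ≈ 6.3246


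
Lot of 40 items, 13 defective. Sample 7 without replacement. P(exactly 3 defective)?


Hypergeometric: C(13,3)×C(27,4)/C(40,7)
= 286×17550/18643560 = 6435/23902

P(X=3) = 6435/23902 ≈ 26.92%


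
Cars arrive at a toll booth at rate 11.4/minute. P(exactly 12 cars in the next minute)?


Poisson(λ=11.4): P(X=12) = e^(-λ)×λ^k/k!
= e^(-11.4) × 11.4^12 / 12!
≈ 1.119548484e-05 × 4.81790481983e+12 / 479001600 ≈ 0.112607

P(X=12) ≈ 0.112607 ≈ 11.26%


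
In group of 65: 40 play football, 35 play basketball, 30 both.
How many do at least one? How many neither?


|A∪B| = 40+35-30 = 45
Neither = 65-45 = 20

At least one: 45; Neither: 20


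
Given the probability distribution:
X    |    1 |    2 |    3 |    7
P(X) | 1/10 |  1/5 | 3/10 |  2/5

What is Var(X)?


E[X] = 21/5
E[X²] = 116/5
Var(X) = E[X²] - (E[X])² = 116/5 - 441/25 = 139/25

Var(X) = 139/25 ≈ 5.5600


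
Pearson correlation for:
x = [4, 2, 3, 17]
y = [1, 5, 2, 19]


n=4, Σx=26, Σy=27, Σxy=343, Σx²=318, Σy²=391
r = (4×343 - 26×27)/√((4×318 - 26²)(4×391 - 27²))
= 670/√(596×835) = 670/√497660 ≈ 670/705.4502 ≈ 0.9497

r ≈ 0.9497


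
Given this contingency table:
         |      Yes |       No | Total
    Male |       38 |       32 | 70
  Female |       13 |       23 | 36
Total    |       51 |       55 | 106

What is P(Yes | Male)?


P(Yes | Male) = 38/(38+32) = 38/70 = 19/35

P(Yes|Male) = 19/35 ≈ 54.29%


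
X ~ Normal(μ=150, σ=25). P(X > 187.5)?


z = (187.5-150)/25 = 1.5
P(X > 187.5) = 1 - P(Z ≤ 1.5) = 1 - 0.9332 = 0.0668

P(X > 187.5) ≈ 0.0668


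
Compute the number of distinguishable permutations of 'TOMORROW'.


Letters: 8, freq: {'T': 1, 'O': 3, 'M': 1, 'R': 2, 'W': 1}
8!/(1!×3!×1!×2!×1!) = 40320/12 = 3360

3360


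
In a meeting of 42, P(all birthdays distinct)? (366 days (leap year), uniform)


P(all different) = Π(366-i)/366 for i=0..41
= (366/366)×(365/366)×...×(325/366)
= 0.086572

P ≈ 0.0866 ≈ 8.66%


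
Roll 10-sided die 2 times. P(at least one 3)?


P(no 3)^2 = (9/10)^2 = 81/100
P(≥1) = 1 - 81/100 = 19/100

P = 19/100 ≈ 19.00%


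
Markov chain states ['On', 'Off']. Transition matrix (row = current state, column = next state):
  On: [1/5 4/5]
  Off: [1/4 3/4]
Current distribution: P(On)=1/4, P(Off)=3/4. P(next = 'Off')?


P(next=Off) = Σᵢ P(now=i)×P(i→Off)
= 1/4×4/5 + 3/4×3/4
= 1/5 + 9/16 = 61/80

P = 61/80 ≈ 0.7625


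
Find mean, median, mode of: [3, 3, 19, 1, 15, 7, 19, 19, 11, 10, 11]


Sorted: [1, 3, 3, 7, 10, 11, 11, 15, 19, 19, 19]
Mean = 118/11
Median = 11
Freq: {3: 2, 19: 3, 1: 1, 15: 1, 7: 1, 11: 2, 10: 1}
Mode: [19]

Mean=118/11, Median=11, Mode=19


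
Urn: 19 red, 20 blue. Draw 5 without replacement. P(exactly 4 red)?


Hypergeometric: C(19,4)×C(20,1)/C(39,5)
= 3876×20/575757 = 1360/10101

P(X=4) = 1360/10101 ≈ 13.46%


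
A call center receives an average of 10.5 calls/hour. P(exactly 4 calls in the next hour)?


Poisson(λ=10.5): P(X=4) = e^(-λ)×λ^k/k!
= e^(-10.5) × 10.5^4 / 4!
≈ 2.753644935e-05 × 12155.0625 / 24 ≈ 0.013946

P(X=4) ≈ 0.013946 ≈ 1.39%


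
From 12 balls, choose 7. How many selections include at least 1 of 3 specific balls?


Complement: C(12,7) - C(9,7) = 792 - 36 = 756

756


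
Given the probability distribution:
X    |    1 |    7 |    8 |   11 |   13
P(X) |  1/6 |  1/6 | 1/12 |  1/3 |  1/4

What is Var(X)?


E[X] = 107/12
E[X²] = 385/4
Var(X) = E[X²] - (E[X])² = 385/4 - 11449/144 = 2411/144

Var(X) = 2411/144 ≈ 16.7431


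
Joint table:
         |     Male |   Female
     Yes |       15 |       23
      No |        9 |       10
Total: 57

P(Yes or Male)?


P(Yes∨Male) = P(Yes) + P(Male) - P(Yes∧Male)
= (38 + 24 - 15)/57 = 47/57

P = 47/57 ≈ 82.46%


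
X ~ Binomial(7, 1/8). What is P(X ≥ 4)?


P(X ≥ 4) = Σ P(X=i) for i=4..7
P(X=4) = 12005/2097152
P(X=5) = 1029/2097152
P(X=6) = 49/2097152
P(X=7) = 1/2097152
Sum = 3271/524288

P(X ≥ 4) = 3271/524288 ≈ 0.62%


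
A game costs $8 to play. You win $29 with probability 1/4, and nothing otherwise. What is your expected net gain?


E[gain] = (29-8)×1/4 + (-8)×3/4
= 21/4 - 6 = -3/4

Expected net gain = $-3/4 ≈ $-0.75


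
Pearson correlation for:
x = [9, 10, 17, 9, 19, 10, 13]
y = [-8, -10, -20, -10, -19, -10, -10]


n=7, Σx=87, Σy=-87, Σxy=-1193, Σx²=1181, Σy²=1225
r = (7×(-1193) - 87×(-87))/√((7×1181 - 87²)(7×1225 - (-87)²))
= -782/√(698×1006) = -782/√702188 ≈ -782/837.9666 ≈ -0.9332

r ≈ -0.9332


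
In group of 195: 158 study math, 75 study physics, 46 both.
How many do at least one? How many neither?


|A∪B| = 158+75-46 = 187
Neither = 195-187 = 8

At least one: 187; Neither: 8


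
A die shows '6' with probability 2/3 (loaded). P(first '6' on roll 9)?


Geometric: P(X=9) = (1-p)^(k-1)×p = (1/3)^8×2/3 = 2/19683

P(X=9) = 2/19683 ≈ 0.01%


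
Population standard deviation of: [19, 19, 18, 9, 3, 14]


Mean = 82/6 = 41/3
  (19-41/3)²=256/9
  (19-41/3)²=256/9
  (18-41/3)²=169/9
  (9-41/3)²=196/9
  (3-41/3)²=1024/9
  (14-41/3)²=1/9
Σ(x-μ)² = 634/3
σ² = (634/3)/6 = 317/9

σ = √(317/9) ≈ 5.9348


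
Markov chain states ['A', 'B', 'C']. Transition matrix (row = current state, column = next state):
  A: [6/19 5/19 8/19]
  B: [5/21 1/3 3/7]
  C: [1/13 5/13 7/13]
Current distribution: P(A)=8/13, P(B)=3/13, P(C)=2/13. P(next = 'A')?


P(next=A) = Σᵢ P(now=i)×P(i→A)
= 8/13×6/19 + 3/13×5/21 + 2/13×1/13
= 48/247 + 5/91 + 2/169 = 5869/22477

P = 5869/22477 ≈ 0.2611


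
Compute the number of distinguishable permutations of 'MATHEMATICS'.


Letters: 11, freq: {'M': 2, 'A': 2, 'T': 2, 'H': 1, 'E': 1, 'I': 1, 'C': 1, 'S': 1}
11!/(2!×2!×2!×1!×1!×1!×1!×1!) = 39916800/8 = 4989600

4989600


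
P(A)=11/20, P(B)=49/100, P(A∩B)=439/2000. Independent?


P(A)×P(B) = 539/2000
P(A∩B) = 439/2000
Not equal → NOT independent

No, not independent


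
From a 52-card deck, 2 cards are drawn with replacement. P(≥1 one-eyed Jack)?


P(not a one-eyed Jack) = 50/52 = 25/26
P(none in 2 draws) = (25/26)^2 = 625/676
P(≥1 one-eyed Jack) = 1 - 625/676 = 51/676

P = 51/676 ≈ 7.54%


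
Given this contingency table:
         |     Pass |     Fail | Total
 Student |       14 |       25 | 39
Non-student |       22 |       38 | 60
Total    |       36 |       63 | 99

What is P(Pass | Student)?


P(Pass | Student) = 14/(14+25) = 14/39

P(Pass|Student) = 14/39 ≈ 35.90%


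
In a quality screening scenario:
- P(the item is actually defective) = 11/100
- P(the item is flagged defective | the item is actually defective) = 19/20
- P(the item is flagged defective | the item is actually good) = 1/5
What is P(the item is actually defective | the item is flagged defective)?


Using Bayes' theorem:
P(A|B) = P(B|A)·P(A) / P(B)

P(the item is flagged defective) = 19/20 × 11/100 + 1/5 × 89/100
= 209/2000 + 89/500 = 113/400

P(the item is actually defective|the item is flagged defective) = (209/2000) / (113/400) = 209/565

P(the item is actually defective|the item is flagged defective) = 209/565 ≈ 36.99%


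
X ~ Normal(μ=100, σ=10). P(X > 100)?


z = (100-100)/10 = 0.0
P(X > 100) = 1 - P(Z ≤ 0.0) = 1 - 0.5000 = 0.5000

P(X > 100) ≈ 0.5000


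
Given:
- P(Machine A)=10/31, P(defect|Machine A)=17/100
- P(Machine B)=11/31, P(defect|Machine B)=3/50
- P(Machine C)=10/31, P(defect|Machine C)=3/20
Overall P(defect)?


P(B) = Σ P(B|Aᵢ)×P(Aᵢ)
  17/100×10/31 = 17/310
  3/50×11/31 = 33/1550
  3/20×10/31 = 3/62
Sum = 193/1550

P(defect) = 193/1550 ≈ 12.45%


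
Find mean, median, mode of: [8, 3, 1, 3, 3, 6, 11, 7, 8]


Sorted: [1, 3, 3, 3, 6, 7, 8, 8, 11]
Mean = 50/9
Median = 6
Freq: {8: 2, 3: 3, 1: 1, 6: 1, 11: 1, 7: 1}
Mode: [3]

Mean=50/9, Median=6, Mode=3


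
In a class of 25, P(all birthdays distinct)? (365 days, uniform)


P(all different) = Π(365-i)/365 for i=0..24
= (365/365)×(364/365)×...×(341/365)
= 0.431300

P ≈ 0.4313 ≈ 43.13%


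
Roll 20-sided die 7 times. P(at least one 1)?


P(no 1)^7 = (19/20)^7 = 893871739/1280000000
P(≥1) = 1 - 893871739/1280000000 = 386128261/1280000000

P = 386128261/1280000000 ≈ 30.17%


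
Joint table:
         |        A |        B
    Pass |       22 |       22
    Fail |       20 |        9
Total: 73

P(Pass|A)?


P(Pass|A) = 22/(22+20) = 22/42 = 11/21

P = 11/21 ≈ 52.38%


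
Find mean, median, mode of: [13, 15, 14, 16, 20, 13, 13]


Sorted: [13, 13, 13, 14, 15, 16, 20]
Mean = 104/7
Median = 14
Freq: {13: 3, 15: 1, 14: 1, 16: 1, 20: 1}
Mode: [13]

Mean=104/7, Median=14, Mode=13


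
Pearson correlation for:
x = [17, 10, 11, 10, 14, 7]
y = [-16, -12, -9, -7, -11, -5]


n=6, Σx=69, Σy=-60, Σxy=-750, Σx²=855, Σy²=676
r = (6×(-750) - 69×(-60))/√((6×855 - 69²)(6×676 - (-60)²))
= -360/√(369×456) = -360/√168264 ≈ -360/410.2000 ≈ -0.8776

r ≈ -0.8776


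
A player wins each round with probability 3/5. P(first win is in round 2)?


Geometric: P(X=2) = (1-p)^(k-1)×p = (2/5)^1×3/5 = 6/25

P(X=2) = 6/25 ≈ 24.00%


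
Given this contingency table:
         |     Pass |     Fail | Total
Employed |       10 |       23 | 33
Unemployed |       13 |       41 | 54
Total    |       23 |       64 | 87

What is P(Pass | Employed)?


P(Pass | Employed) = 10/(10+23) = 10/33

P(Pass|Employed) = 10/33 ≈ 30.30%


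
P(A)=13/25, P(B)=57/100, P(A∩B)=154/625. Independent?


P(A)×P(B) = 741/2500
P(A∩B) = 154/625
Not equal → NOT independent

No, not independent


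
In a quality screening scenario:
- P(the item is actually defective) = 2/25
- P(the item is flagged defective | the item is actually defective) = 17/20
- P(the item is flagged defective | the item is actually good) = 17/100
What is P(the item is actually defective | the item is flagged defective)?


Using Bayes' theorem:
P(A|B) = P(B|A)·P(A) / P(B)

P(the item is flagged defective) = 17/20 × 2/25 + 17/100 × 23/25
= 17/250 + 391/2500 = 561/2500

P(the item is actually defective|the item is flagged defective) = (17/250) / (561/2500) = 10/33

P(the item is actually defective|the item is flagged defective) = 10/33 ≈ 30.30%


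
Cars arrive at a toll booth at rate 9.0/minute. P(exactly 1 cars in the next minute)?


Poisson(λ=9.0): P(X=1) = e^(-λ)×λ^k/k!
= e^(-9.0) × 9.0^1 / 1!
≈ 0.0001234098041 × 9 / 1 ≈ 0.001111

P(X=1) ≈ 0.001111 ≈ 0.11%


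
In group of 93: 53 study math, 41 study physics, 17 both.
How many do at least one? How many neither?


|A∪B| = 53+41-17 = 77
Neither = 93-77 = 16

At least one: 77; Neither: 16


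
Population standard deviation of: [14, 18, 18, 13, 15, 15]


Mean = 93/6 = 31/2
  (14-31/2)²=9/4
  (18-31/2)²=25/4
  (18-31/2)²=25/4
  (13-31/2)²=25/4
  (15-31/2)²=1/4
  (15-31/2)²=1/4
Σ(x-μ)² = 43/2
σ² = (43/2)/6 = 43/12

σ = √(43/12) ≈ 1.8930


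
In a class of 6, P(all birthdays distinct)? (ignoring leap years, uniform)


P(all different) = Π(365-i)/365 for i=0..5
= (365/365)×(364/365)×...×(360/365)
= 0.959538

P ≈ 0.9595 ≈ 95.95%


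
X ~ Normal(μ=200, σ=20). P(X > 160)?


z = (160-200)/20 = -2.0
P(X > 160) = 1 - P(Z ≤ -2.0) = 1 - 0.0228 = 0.9772

P(X > 160) ≈ 0.9772


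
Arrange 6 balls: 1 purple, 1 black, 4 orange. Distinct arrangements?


6!/(1!×1!×4!) = 30

30


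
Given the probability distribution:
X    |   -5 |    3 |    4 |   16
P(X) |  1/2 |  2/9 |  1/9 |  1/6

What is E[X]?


E[X] = Σ x·P(X=x)
= (-5)×(1/2) + (3)×(2/9) + (4)×(1/9) + (16)×(1/6)
= 23/18

E[X] = 23/18


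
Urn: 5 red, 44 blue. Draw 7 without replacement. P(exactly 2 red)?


Hypergeometric: C(5,2)×C(44,5)/C(49,7)
= 10×1086008/85900584 = 410/3243

P(X=2) = 410/3243 ≈ 12.64%


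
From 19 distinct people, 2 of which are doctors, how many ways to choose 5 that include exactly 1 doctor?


Choose 1 of the 2 doctors and 4 of the other 17 people:
C(2,1)×C(17,4) = 2×2380 = 4760

4760


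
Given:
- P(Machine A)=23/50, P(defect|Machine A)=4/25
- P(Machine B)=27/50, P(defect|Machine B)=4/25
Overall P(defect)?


P(B) = Σ P(B|Aᵢ)×P(Aᵢ)
  4/25×23/50 = 46/625
  4/25×27/50 = 54/625
Sum = 4/25

P(defect) = 4/25 ≈ 16.00%


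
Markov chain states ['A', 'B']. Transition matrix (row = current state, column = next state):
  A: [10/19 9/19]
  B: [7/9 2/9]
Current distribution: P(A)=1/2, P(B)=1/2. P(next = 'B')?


P(next=B) = Σᵢ P(now=i)×P(i→B)
= 1/2×9/19 + 1/2×2/9
= 9/38 + 1/9 = 119/342

P = 119/342 ≈ 0.3480


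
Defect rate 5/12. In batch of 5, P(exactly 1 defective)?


Binomial: P(X=1) = C(5,1)×p^1×(1-p)^4
= 5 × 5/12 × 2401/20736 = 60025/248832

P(X=1) = 60025/248832 ≈ 24.12%


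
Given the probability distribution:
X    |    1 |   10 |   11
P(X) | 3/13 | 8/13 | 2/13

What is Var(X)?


E[X] = 105/13
E[X²] = 1045/13
Var(X) = E[X²] - (E[X])² = 1045/13 - 11025/169 = 2560/169

Var(X) = 2560/169 ≈ 15.1479


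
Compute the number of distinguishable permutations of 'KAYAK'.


Letters: 5, freq: {'K': 2, 'A': 2, 'Y': 1}
5!/(2!×2!×1!) = 120/4 = 30

30


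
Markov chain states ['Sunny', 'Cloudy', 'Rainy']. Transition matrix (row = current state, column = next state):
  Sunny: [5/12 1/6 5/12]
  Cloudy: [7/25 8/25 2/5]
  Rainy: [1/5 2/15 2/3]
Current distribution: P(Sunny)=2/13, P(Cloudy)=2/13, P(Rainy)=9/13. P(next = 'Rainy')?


P(next=Rainy) = Σᵢ P(now=i)×P(i→Rainy)
= 2/13×5/12 + 2/13×2/5 + 9/13×2/3
= 5/78 + 4/65 + 6/13 = 229/390

P = 229/390 ≈ 0.5872


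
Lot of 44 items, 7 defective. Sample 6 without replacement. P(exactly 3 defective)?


Hypergeometric: C(7,3)×C(37,3)/C(44,6)
= 35×7770/7059052 = 19425/504218

P(X=3) = 19425/504218 ≈ 3.85%


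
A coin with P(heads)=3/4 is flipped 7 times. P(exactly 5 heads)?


Binomial: P(X=5) = C(7,5)×p^5×(1-p)^2
= 21 × 243/1024 × 1/16 = 5103/16384

P(X=5) = 5103/16384 ≈ 31.15%


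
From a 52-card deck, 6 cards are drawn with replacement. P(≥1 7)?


P(not a 7) = 48/52 = 12/13
P(none in 6 draws) = (12/13)^6 = 2985984/4826809
P(≥1 7) = 1 - 2985984/4826809 = 1840825/4826809

P = 1840825/4826809 ≈ 38.14%


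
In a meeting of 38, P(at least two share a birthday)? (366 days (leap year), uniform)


P(all different) = Π(366-i)/366 for i=0..37
= 0.136703
P(match) = 1 - 0.136703 = 0.863297

P ≈ 0.8633 ≈ 86.33%


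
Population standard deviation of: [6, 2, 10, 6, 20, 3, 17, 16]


Mean = 80/8 = 10
  (6-10)²=16
  (2-10)²=64
  (10-10)²=0
  (6-10)²=16
  (20-10)²=100
  (3-10)²=49
  (17-10)²=49
  (16-10)²=36
Σ(x-μ)² = 330
σ² = 330/8 = 165/4

σ = √(165/4) ≈ 6.4226


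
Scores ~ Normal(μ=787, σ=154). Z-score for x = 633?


z = (x - μ)/σ = (633 - 787)/154 = -1.0

z = -1.0


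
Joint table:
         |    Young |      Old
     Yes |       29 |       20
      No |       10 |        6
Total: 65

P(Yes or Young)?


P(Yes∨Young) = P(Yes) + P(Young) - P(Yes∧Young)
= (49 + 39 - 29)/65 = 59/65

P = 59/65 ≈ 90.77%


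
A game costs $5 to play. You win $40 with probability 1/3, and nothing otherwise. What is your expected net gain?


E[gain] = (40-5)×1/3 + (-5)×2/3
= 35/3 - 10/3 = 25/3

Expected net gain = $25/3 ≈ $8.33


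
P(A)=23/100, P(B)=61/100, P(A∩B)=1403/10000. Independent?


P(A)×P(B) = 1403/10000
P(A∩B) = 1403/10000
Equal ✓ → Independent

Yes, independent


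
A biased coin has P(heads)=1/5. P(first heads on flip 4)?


Geometric: P(X=4) = (1-p)^(k-1)×p = (4/5)^3×1/5 = 64/625

P(X=4) = 64/625 ≈ 10.24%


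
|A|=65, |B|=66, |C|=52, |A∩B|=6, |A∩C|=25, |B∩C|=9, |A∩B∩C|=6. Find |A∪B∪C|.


|A∪B∪C| = 65+66+52-6-25-9+6 = 149

|A∪B∪C| = 149


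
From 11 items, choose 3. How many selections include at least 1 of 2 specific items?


Complement: C(11,3) - C(9,3) = 165 - 84 = 81

81


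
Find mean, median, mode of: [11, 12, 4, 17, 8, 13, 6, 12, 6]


Sorted: [4, 6, 6, 8, 11, 12, 12, 13, 17]
Mean = 89/9
Median = 11
Freq: {11: 1, 12: 2, 4: 1, 17: 1, 8: 1, 13: 1, 6: 2}
Mode: [6, 12]

Mean=89/9, Median=11, Mode=[6, 12]


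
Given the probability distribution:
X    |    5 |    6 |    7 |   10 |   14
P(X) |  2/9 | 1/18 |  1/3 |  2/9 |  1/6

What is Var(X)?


E[X] = 25/3
E[X²] = 709/9
Var(X) = E[X²] - (E[X])² = 709/9 - 625/9 = 28/3

Var(X) = 28/3 ≈ 9.3333


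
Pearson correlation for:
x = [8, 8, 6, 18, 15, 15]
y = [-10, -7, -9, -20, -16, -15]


n=6, Σx=70, Σy=-77, Σxy=-1015, Σx²=938, Σy²=1111
r = (6×(-1015) - 70×(-77))/√((6×938 - 70²)(6×1111 - (-77)²))
= -700/√(728×737) = -700/√536536 ≈ -700/732.4862 ≈ -0.9556

r ≈ -0.9556


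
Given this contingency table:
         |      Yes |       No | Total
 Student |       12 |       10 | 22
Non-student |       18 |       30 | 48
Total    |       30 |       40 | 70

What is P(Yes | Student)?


P(Yes | Student) = 12/(12+10) = 12/22 = 6/11

P(Yes|Student) = 6/11 ≈ 54.55%


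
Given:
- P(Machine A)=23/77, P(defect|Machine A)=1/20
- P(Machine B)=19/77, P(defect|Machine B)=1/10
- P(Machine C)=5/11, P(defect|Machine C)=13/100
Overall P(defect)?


P(B) = Σ P(B|Aᵢ)×P(Aᵢ)
  1/20×23/77 = 23/1540
  1/10×19/77 = 19/770
  13/100×5/11 = 13/220
Sum = 38/385

P(defect) = 38/385 ≈ 9.87%


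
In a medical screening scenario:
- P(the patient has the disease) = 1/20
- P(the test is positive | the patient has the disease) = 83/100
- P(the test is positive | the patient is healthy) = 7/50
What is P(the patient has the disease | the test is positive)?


Using Bayes' theorem:
P(A|B) = P(B|A)·P(A) / P(B)

P(the test is positive) = 83/100 × 1/20 + 7/50 × 19/20
= 83/2000 + 133/1000 = 349/2000

P(the patient has the disease|the test is positive) = (83/2000) / (349/2000) = 83/349

P(the patient has the disease|the test is positive) = 83/349 ≈ 23.78%


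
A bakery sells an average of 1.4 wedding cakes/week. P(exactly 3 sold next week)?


Poisson(λ=1.4): P(X=3) = e^(-λ)×λ^k/k!
= e^(-1.4) × 1.4^3 / 3!
≈ 0.2465969639 × 2.744 / 6 ≈ 0.112777

P(X=3) ≈ 0.112777 ≈ 11.28%


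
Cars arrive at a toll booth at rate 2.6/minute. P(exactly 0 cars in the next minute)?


Poisson(λ=2.6): P(X=0) = e^(-λ)×λ^k/k!
= e^(-2.6) × 2.6^0 / 0!
≈ 0.07427357821 × 1 / 1 ≈ 0.074274

P(X=0) ≈ 0.074274 ≈ 7.43%


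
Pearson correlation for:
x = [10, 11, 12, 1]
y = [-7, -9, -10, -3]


n=4, Σx=34, Σy=-29, Σxy=-292, Σx²=366, Σy²=239
r = (4×(-292) - 34×(-29))/√((4×366 - 34²)(4×239 - (-29)²))
= -182/√(308×115) = -182/√35420 ≈ -182/188.2020 ≈ -0.9670

r ≈ -0.9670


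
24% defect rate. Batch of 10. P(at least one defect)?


P(all good) = (19/25)^10 = 6131066257801/95367431640625
P(≥1 defect) = 89236365382824/95367431640625

P = 89236365382824/95367431640625 ≈ 93.57%


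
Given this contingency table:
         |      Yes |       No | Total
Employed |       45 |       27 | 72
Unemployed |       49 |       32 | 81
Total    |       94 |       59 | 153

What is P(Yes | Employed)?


P(Yes | Employed) = 45/(45+27) = 45/72 = 5/8

P(Yes|Employed) = 5/8 ≈ 62.50%


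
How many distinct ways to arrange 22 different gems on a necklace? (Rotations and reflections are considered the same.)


Free circular arrangements: rotations and reflections both identified.
(n-1)!/2 = 21!/2 = 51090942171709440000/2 = 25545471085854720000

25545471085854720000


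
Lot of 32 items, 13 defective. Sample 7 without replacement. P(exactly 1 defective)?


Hypergeometric: C(13,1)×C(19,6)/C(32,7)
= 13×27132/3365856 = 2261/21576

P(X=1) = 2261/21576 ≈ 10.48%


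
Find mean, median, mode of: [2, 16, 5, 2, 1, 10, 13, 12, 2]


Sorted: [1, 2, 2, 2, 5, 10, 12, 13, 16]
Mean = 63/9 = 7
Median = 5
Freq: {2: 3, 16: 1, 5: 1, 1: 1, 10: 1, 13: 1, 12: 1}
Mode: [2]

Mean=7, Median=5, Mode=2


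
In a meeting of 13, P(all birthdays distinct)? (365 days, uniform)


P(all different) = Π(365-i)/365 for i=0..12
= (365/365)×(364/365)×...×(353/365)
= 0.805590

P ≈ 0.8056 ≈ 80.56%


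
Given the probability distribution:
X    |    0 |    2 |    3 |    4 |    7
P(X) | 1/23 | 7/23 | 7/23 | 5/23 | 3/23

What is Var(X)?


E[X] = 76/23
E[X²] = 318/23
Var(X) = E[X²] - (E[X])² = 318/23 - 5776/529 = 1538/529

Var(X) = 1538/529 ≈ 2.9074


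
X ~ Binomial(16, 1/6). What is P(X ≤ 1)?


P(X ≤ 1) = Σ P(X=i) for i=0..1
P(X=0) = 152587890625/2821109907456
P(X=1) = 30517578125/176319369216
Sum = 213623046875/940369969152

P(X ≤ 1) = 213623046875/940369969152 ≈ 22.72%


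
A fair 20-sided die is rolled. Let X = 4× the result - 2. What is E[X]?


E[die] = (1+20)/2 = 21/2
E[X] = 4×21/2 - 2 = 40

E[X] = 40


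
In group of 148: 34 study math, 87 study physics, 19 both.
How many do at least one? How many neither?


|A∪B| = 34+87-19 = 102
Neither = 148-102 = 46

At least one: 102; Neither: 46


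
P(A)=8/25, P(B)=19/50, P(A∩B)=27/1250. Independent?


P(A)×P(B) = 76/625
P(A∩B) = 27/1250
Not equal → NOT independent

No, not independent


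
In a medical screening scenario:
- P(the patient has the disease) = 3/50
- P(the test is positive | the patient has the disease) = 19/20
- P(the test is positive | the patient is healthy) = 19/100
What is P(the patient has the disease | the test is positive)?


Using Bayes' theorem:
P(A|B) = P(B|A)·P(A) / P(B)

P(the test is positive) = 19/20 × 3/50 + 19/100 × 47/50
= 57/1000 + 893/5000 = 589/2500

P(the patient has the disease|the test is positive) = (57/1000) / (589/2500) = 15/62

P(the patient has the disease|the test is positive) = 15/62 ≈ 24.19%


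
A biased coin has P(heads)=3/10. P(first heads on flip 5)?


Geometric: P(X=5) = (1-p)^(k-1)×p = (7/10)^4×3/10 = 7203/100000

P(X=5) = 7203/100000 ≈ 7.20%


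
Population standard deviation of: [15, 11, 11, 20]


Mean = 57/4
  (15-57/4)²=9/16
  (11-57/4)²=169/16
  (11-57/4)²=169/16
  (20-57/4)²=529/16
Σ(x-μ)² = 219/4
σ² = (219/4)/4 = 219/16

σ = √(219/16) ≈ 3.6997


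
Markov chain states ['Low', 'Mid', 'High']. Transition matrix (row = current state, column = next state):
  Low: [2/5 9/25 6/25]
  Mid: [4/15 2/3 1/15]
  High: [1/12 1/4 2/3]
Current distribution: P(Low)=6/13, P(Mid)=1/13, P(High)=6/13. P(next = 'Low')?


P(next=Low) = Σᵢ P(now=i)×P(i→Low)
= 6/13×2/5 + 1/13×4/15 + 6/13×1/12
= 12/65 + 4/195 + 1/26 = 19/78

P = 19/78 ≈ 0.2436


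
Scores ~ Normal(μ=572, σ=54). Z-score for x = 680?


z = (x - μ)/σ = (680 - 572)/54 = 2.0

z = 2.0


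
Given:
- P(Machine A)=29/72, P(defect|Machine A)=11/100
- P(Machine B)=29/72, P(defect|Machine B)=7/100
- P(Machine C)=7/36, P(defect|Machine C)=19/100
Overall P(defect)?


P(B) = Σ P(B|Aᵢ)×P(Aᵢ)
  11/100×29/72 = 319/7200
  7/100×29/72 = 203/7200
  19/100×7/36 = 133/3600
Sum = 197/1800

P(defect) = 197/1800 ≈ 10.94%


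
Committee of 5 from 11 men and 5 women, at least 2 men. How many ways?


Count by #men:
  2M,3W: C(11,2)×C(5,3)=550
  3M,2W: C(11,3)×C(5,2)=1650
  4M,1W: C(11,4)×C(5,1)=1650
  5M,0W: C(11,5)×C(5,0)=462
Total = 4312

4312


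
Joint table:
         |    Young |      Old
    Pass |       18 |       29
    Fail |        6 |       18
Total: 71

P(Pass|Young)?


P(Pass|Young) = 18/(18+6) = 18/24 = 3/4

P = 3/4 ≈ 75.00%


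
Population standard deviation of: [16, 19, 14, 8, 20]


Mean = 77/5
  (16-77/5)²=9/25
  (19-77/5)²=324/25
  (14-77/5)²=49/25
  (8-77/5)²=1369/25
  (20-77/5)²=529/25
Σ(x-μ)² = 456/5
σ² = (456/5)/5 = 456/25

σ = √(456/25) ≈ 4.2708


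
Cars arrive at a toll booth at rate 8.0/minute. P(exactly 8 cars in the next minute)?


Poisson(λ=8.0): P(X=8) = e^(-λ)×λ^k/k!
= e^(-8.0) × 8.0^8 / 8!
≈ 0.0003354626279 × 16777216 / 40320 ≈ 0.139587

P(X=8) ≈ 0.139587 ≈ 13.96%


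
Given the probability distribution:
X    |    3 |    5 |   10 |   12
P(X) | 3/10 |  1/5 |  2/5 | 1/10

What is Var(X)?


E[X] = 71/10
E[X²] = 621/10
Var(X) = E[X²] - (E[X])² = 621/10 - 5041/100 = 1169/100

Var(X) = 1169/100 ≈ 11.6900


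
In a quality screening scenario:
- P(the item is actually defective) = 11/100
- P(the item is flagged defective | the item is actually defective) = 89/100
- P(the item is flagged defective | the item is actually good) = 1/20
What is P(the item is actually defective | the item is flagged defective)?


Using Bayes' theorem:
P(A|B) = P(B|A)·P(A) / P(B)

P(the item is flagged defective) = 89/100 × 11/100 + 1/20 × 89/100
= 979/10000 + 89/2000 = 89/625

P(the item is actually defective|the item is flagged defective) = (979/10000) / (89/625) = 11/16

P(the item is actually defective|the item is flagged defective) = 11/16 ≈ 68.75%


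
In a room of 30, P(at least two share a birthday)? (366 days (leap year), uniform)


P(all different) = Π(366-i)/366 for i=0..29
= 0.294697
P(match) = 1 - 0.294697 = 0.705303

P ≈ 0.7053 ≈ 70.53%


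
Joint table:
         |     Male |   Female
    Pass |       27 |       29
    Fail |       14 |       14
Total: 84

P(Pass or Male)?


P(Pass∨Male) = P(Pass) + P(Male) - P(Pass∧Male)
= (56 + 41 - 27)/84 = 70/84 = 5/6

P = 5/6 ≈ 83.33%
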